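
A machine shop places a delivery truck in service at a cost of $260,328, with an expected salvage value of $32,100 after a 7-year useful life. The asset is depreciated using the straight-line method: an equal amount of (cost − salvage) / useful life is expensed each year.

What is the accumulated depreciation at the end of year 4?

Depreciable base = $260,328 − $32,100 = $228,228.
Annual expense = $228,228 / 7 = $32,604.
End of year 1: book value $227,724.
End of year 2: book value $195,120.
End of year 3: book value $162,516.
End of year 4: book value $129,912.
Accumulated through year 4 = $260,328 − $129,912 = $130,416.

$130,416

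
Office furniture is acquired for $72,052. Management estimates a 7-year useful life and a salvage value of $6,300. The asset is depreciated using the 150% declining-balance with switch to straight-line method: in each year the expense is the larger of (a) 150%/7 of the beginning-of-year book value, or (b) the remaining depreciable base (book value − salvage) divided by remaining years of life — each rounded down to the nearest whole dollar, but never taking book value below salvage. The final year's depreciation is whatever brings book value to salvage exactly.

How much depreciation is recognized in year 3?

Depreciable base = $72,052 − $6,300 = $65,752.
Year 1: DB = ⌊$72,052 × 150%/7⌋ = $15,439; SL = ⌊$65,752/7⌋ = $9,393 → take DB $15,439. Book value $56,613.
Year 2: DB = ⌊$56,613 × 150%/7⌋ = $12,131; SL = ⌊$50,313/6⌋ = $8,385 → take DB $12,131. Book value $44,482.
Year 3: DB = ⌊$44,482 × 150%/7⌋ = $9,531; SL = ⌊$38,182/5⌋ = $7,636 → take DB $9,531. Book value $34,951.

$9,531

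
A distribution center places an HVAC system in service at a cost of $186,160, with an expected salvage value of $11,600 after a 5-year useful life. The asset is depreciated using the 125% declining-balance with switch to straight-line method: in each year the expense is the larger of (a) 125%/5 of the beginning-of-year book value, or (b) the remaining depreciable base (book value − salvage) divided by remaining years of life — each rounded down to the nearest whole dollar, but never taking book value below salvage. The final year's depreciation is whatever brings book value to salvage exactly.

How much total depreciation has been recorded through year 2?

Depreciable base = $186,160 − $11,600 = $174,560.
Year 1: DB = ⌊$186,160 × 125%/5⌋ = $46,540; SL = ⌊$174,560/5⌋ = $34,912 → take DB $46,540. Book value $139,620.
Year 2: DB = ⌊$139,620 × 125%/5⌋ = $34,905; SL = ⌊$128,020/4⌋ = $32,005 → take DB $34,905. Book value $104,715.
Accumulated through year 2 = $186,160 − $104,715 = $81,445.

$81,445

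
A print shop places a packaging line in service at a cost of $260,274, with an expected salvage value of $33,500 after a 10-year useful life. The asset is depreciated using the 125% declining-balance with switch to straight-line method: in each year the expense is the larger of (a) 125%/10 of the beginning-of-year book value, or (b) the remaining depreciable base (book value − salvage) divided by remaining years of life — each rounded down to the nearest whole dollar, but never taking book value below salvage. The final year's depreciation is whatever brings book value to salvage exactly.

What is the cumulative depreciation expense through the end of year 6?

Depreciable base = $260,274 − $33,500 = $226,774.
Year 1: DB = ⌊$260,274 × 125%/10⌋ = $32,534; SL = ⌊$226,774/10⌋ = $22,677 → take DB $32,534. Book value $227,740.
Year 2: DB = ⌊$227,740 × 125%/10⌋ = $28,467; SL = ⌊$194,240/9⌋ = $21,582 → take DB $28,467. Book value $199,273.
Year 3: DB = ⌊$199,273 × 125%/10⌋ = $24,909; SL = ⌊$165,773/8⌋ = $20,721 → take DB $24,909. Book value $174,364.
Year 4: DB = ⌊$174,364 × 125%/10⌋ = $21,795; SL = ⌊$140,864/7⌋ = $20,123 → take DB $21,795. Book value $152,569.
Year 5: DB = ⌊$152,569 × 125%/10⌋ = $19,071; SL = ⌊$119,069/6⌋ = $19,844 → take SL $19,844. Book value $132,725.
Year 6: DB = ⌊$132,725 × 125%/10⌋ = $16,590; SL = ⌊$99,225/5⌋ = $19,845 → take SL $19,845. Book value $112,880.
Accumulated through year 6 = $260,274 − $112,880 = $147,394.

$147,394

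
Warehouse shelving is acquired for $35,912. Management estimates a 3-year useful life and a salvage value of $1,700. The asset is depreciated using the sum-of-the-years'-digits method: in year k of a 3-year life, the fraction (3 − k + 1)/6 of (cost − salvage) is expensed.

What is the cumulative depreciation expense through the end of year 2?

$28,510

Depreciable base = $35,912 − $1,700 = $34,212.
Sum of the years' digits = 3+2+1 = 6.
Year 1: $34,212 × 3/6 = $17,106. Book value $18,806.
Year 2: $34,212 × 2/6 = $11,404. Book value $7,402.
Accumulated through year 2 = $35,912 − $7,402 = $28,510.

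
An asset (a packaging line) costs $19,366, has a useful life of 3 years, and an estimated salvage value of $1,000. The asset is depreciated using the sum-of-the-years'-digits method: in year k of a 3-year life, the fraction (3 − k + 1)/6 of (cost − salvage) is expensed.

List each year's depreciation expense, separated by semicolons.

Depreciable base = $19,366 − $1,000 = $18,366.
Sum of the years' digits = 3+2+1 = 6.
Year 1: $18,366 × 3/6 = $9,183. Book value $10,183.
Year 2: $18,366 × 2/6 = $6,122. Book value $4,061.
Year 3: $18,366 × 1/6 = $3,061. Book value $1,000.

$9,183; $6,122; $3,061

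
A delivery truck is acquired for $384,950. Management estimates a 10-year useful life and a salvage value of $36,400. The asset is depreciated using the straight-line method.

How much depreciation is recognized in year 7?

$34,855

Depreciable base = $384,950 − $36,400 = $348,550.
Annual expense = $348,550 / 10 = $34,855.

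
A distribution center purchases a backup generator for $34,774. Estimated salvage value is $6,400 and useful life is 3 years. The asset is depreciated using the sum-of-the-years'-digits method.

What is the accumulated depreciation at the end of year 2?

$23,645

Depreciable base = $34,774 − $6,400 = $28,374.
Sum of the years' digits = 3+2+1 = 6.
Year 1: $28,374 × 3/6 = $14,187. Book value $20,587.
Year 2: $28,374 × 2/6 = $9,458. Book value $11,129.
Accumulated through year 2 = $34,774 − $11,129 = $23,645.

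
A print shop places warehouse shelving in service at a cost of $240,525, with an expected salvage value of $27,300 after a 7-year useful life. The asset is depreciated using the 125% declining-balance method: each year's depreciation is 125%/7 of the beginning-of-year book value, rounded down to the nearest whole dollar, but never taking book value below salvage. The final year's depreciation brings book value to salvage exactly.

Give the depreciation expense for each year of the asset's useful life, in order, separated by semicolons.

$42,950; $35,281; $28,981; $23,805; $19,555; $16,063; $46,590

Depreciable base = $240,525 − $27,300 = $213,225.
Year 1: ⌊$240,525 × 125%/7⌋ = $42,950. Book value $197,575.
Year 2: ⌊$197,575 × 125%/7⌋ = $35,281. Book value $162,294.
Year 3: ⌊$162,294 × 125%/7⌋ = $28,981. Book value $133,313.
Year 4: ⌊$133,313 × 125%/7⌋ = $23,805. Book value $109,508.
Year 5: ⌊$109,508 × 125%/7⌋ = $19,555. Book value $89,953.
Year 6: ⌊$89,953 × 125%/7⌋ = $16,063. Book value $73,890.
Year 7 (final): $73,890 − $27,300 = $46,590. Book value $27,300.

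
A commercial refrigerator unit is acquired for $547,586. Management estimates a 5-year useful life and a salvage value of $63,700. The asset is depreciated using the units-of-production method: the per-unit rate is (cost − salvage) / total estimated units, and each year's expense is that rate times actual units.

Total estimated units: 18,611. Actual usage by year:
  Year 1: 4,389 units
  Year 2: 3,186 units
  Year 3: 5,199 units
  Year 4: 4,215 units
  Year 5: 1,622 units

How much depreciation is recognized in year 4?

Depreciable base = $547,586 − $63,700 = $483,886.
Rate = $483,886 / 18,611 units = $26 per unit.
Year 1: 4,389 × $26 = $114,114. Book value $433,472.
Year 2: 3,186 × $26 = $82,836. Book value $350,636.
Year 3: 5,199 × $26 = $135,174. Book value $215,462.
Year 4: 4,215 × $26 = $109,590. Book value $105,872.

$109,590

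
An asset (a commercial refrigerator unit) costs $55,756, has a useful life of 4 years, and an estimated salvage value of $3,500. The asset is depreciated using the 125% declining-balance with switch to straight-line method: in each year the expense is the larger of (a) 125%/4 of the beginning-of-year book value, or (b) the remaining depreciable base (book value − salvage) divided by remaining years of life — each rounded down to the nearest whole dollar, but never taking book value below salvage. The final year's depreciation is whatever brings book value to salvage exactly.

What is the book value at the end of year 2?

$26,354

Depreciable base = $55,756 − $3,500 = $52,256.
Year 1: DB = ⌊$55,756 × 125%/4⌋ = $17,423; SL = ⌊$52,256/4⌋ = $13,064 → take DB $17,423. Book value $38,333.
Year 2: DB = ⌊$38,333 × 125%/4⌋ = $11,979; SL = ⌊$34,833/3⌋ = $11,611 → take DB $11,979. Book value $26,354.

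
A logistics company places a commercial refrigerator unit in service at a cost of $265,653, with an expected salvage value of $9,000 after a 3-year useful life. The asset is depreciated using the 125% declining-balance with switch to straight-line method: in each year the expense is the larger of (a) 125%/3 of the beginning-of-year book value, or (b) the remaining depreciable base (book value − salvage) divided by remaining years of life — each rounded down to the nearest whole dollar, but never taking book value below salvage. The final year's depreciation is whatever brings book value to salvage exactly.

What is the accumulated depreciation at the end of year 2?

Depreciable base = $265,653 − $9,000 = $256,653.
Year 1: DB = ⌊$265,653 × 125%/3⌋ = $110,688; SL = ⌊$256,653/3⌋ = $85,551 → take DB $110,688. Book value $154,965.
Year 2: DB = ⌊$154,965 × 125%/3⌋ = $64,568; SL = ⌊$145,965/2⌋ = $72,982 → take SL $72,982. Book value $81,983.
Accumulated through year 2 = $265,653 − $81,983 = $183,670.

$183,670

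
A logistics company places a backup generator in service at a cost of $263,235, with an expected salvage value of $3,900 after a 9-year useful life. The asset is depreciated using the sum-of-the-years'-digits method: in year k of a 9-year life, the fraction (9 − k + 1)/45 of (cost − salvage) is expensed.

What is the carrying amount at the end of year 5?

$61,530

Depreciable base = $263,235 − $3,900 = $259,335.
Sum of the years' digits = 9+8+7+6+5+4+3+2+1 = 45.
Year 1: $259,335 × 9/45 = $51,867. Book value $211,368.
Year 2: $259,335 × 8/45 = $46,104. Book value $165,264.
Year 3: $259,335 × 7/45 = $40,341. Book value $124,923.
Year 4: $259,335 × 6/45 = $34,578. Book value $90,345.
Year 5: $259,335 × 5/45 = $28,815. Book value $61,530.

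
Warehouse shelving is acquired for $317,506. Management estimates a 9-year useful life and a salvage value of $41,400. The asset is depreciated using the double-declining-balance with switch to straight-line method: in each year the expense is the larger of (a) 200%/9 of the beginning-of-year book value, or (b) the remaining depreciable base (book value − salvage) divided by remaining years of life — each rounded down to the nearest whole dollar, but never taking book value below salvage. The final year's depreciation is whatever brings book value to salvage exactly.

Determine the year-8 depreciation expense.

$12,149

Depreciable base = $317,506 − $41,400 = $276,106.
Year 1: DB = ⌊$317,506 × 200%/9⌋ = $70,556; SL = ⌊$276,106/9⌋ = $30,678 → take DB $70,556. Book value $246,950.
Year 2: DB = ⌊$246,950 × 200%/9⌋ = $54,877; SL = ⌊$205,550/8⌋ = $25,693 → take DB $54,877. Book value $192,073.
Year 3: DB = ⌊$192,073 × 200%/9⌋ = $42,682; SL = ⌊$150,673/7⌋ = $21,524 → take DB $42,682. Book value $149,391.
Year 4: DB = ⌊$149,391 × 200%/9⌋ = $33,198; SL = ⌊$107,991/6⌋ = $17,998 → take DB $33,198. Book value $116,193.
Year 5: DB = ⌊$116,193 × 200%/9⌋ = $25,820; SL = ⌊$74,793/5⌋ = $14,958 → take DB $25,820. Book value $90,373.
Year 6: DB = ⌊$90,373 × 200%/9⌋ = $20,082; SL = ⌊$48,973/4⌋ = $12,243 → take DB $20,082. Book value $70,291.
Year 7: DB = ⌊$70,291 × 200%/9⌋ = $15,620; SL = ⌊$28,891/3⌋ = $9,630 → take DB $15,620. Book value $54,671.
Year 8: DB = ⌊$54,671 × 200%/9⌋ = $12,149; SL = ⌊$13,271/2⌋ = $6,635 → take DB $12,149. Book value $42,522.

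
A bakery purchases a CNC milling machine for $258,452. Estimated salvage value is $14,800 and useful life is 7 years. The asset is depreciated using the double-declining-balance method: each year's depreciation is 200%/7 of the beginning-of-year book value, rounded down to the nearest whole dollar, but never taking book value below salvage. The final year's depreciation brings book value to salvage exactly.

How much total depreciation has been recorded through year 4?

$191,174

Depreciable base = $258,452 − $14,800 = $243,652.
Year 1: ⌊$258,452 × 200%/7⌋ = $73,843. Book value $184,609.
Year 2: ⌊$184,609 × 200%/7⌋ = $52,745. Book value $131,864.
Year 3: ⌊$131,864 × 200%/7⌋ = $37,675. Book value $94,189.
Year 4: ⌊$94,189 × 200%/7⌋ = $26,911. Book value $67,278.
Accumulated through year 4 = $258,452 − $67,278 = $191,174.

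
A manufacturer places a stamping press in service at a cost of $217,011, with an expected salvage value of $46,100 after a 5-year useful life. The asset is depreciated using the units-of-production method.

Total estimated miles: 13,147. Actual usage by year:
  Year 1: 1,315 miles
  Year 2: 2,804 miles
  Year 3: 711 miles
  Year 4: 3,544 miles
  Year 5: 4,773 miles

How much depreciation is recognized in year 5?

Depreciable base = $217,011 − $46,100 = $170,911.
Rate = $170,911 / 13,147 miles = $13 per mile.
Year 1: 1,315 × $13 = $17,095. Book value $199,916.
Year 2: 2,804 × $13 = $36,452. Book value $163,464.
Year 3: 711 × $13 = $9,243. Book value $154,221.
Year 4: 3,544 × $13 = $46,072. Book value $108,149.
Year 5: 4,773 × $13 = $62,049. Book value $46,100.

$62,049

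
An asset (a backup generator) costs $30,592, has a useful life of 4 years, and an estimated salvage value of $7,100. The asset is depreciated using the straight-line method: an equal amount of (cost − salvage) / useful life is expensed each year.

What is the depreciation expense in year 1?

Depreciable base = $30,592 − $7,100 = $23,492.
Annual expense = $23,492 / 4 = $5,873.

$5,873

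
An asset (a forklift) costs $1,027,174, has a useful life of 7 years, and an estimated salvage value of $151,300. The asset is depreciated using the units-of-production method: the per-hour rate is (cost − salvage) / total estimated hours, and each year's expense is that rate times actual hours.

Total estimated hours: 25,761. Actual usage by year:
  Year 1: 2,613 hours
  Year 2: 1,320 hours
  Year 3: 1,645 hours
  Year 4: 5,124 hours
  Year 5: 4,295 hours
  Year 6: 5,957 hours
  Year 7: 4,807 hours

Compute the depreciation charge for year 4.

Depreciable base = $1,027,174 − $151,300 = $875,874.
Rate = $875,874 / 25,761 hours = $34 per hour.
Year 1: 2,613 × $34 = $88,842. Book value $938,332.
Year 2: 1,320 × $34 = $44,880. Book value $893,452.
Year 3: 1,645 × $34 = $55,930. Book value $837,522.
Year 4: 5,124 × $34 = $174,216. Book value $663,306.

$174,216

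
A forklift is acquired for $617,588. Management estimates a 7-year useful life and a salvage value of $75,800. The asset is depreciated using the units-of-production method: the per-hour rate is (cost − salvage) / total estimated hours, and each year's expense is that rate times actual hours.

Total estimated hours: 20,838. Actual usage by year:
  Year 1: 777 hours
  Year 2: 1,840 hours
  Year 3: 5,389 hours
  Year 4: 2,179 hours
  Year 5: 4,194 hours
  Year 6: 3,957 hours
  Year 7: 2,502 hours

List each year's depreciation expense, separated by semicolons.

Depreciable base = $617,588 − $75,800 = $541,788.
Rate = $541,788 / 20,838 hours = $26 per hour.
Year 1: 777 × $26 = $20,202. Book value $597,386.
Year 2: 1,840 × $26 = $47,840. Book value $549,546.
Year 3: 5,389 × $26 = $140,114. Book value $409,432.
Year 4: 2,179 × $26 = $56,654. Book value $352,778.
Year 5: 4,194 × $26 = $109,044. Book value $243,734.
Year 6: 3,957 × $26 = $102,882. Book value $140,852.
Year 7: 2,502 × $26 = $65,052. Book value $75,800.

$20,202; $47,840; $140,114; $56,654; $109,044; $102,882; $65,052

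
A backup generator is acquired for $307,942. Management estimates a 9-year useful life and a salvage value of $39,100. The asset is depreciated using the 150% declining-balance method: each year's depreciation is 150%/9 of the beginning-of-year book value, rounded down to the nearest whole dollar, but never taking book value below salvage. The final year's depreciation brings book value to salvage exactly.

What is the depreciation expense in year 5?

$24,751

Depreciable base = $307,942 − $39,100 = $268,842.
Year 1: ⌊$307,942 × 150%/9⌋ = $51,323. Book value $256,619.
Year 2: ⌊$256,619 × 150%/9⌋ = $42,769. Book value $213,850.
Year 3: ⌊$213,850 × 150%/9⌋ = $35,641. Book value $178,209.
Year 4: ⌊$178,209 × 150%/9⌋ = $29,701. Book value $148,508.
Year 5: ⌊$148,508 × 150%/9⌋ = $24,751. Book value $123,757.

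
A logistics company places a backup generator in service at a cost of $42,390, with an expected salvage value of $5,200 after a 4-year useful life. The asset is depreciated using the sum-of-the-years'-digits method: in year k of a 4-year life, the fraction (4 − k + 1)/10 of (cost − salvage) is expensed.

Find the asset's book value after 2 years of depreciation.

Depreciable base = $42,390 − $5,200 = $37,190.
Sum of the years' digits = 4+3+2+1 = 10.
Year 1: $37,190 × 4/10 = $14,876. Book value $27,514.
Year 2: $37,190 × 3/10 = $11,157. Book value $16,357.

$16,357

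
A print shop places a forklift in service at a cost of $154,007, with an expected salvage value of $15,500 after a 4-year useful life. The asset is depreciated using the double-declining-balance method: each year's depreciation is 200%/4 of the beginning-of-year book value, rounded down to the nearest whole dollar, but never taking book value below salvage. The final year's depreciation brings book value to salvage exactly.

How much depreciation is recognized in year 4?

$3,751

Depreciable base = $154,007 − $15,500 = $138,507.
Year 1: ⌊$154,007 × 200%/4⌋ = $77,003. Book value $77,004.
Year 2: ⌊$77,004 × 200%/4⌋ = $38,502. Book value $38,502.
Year 3: ⌊$38,502 × 200%/4⌋ = $19,251. Book value $19,251.
Year 4 (final): $19,251 − $15,500 = $3,751. Book value $15,500.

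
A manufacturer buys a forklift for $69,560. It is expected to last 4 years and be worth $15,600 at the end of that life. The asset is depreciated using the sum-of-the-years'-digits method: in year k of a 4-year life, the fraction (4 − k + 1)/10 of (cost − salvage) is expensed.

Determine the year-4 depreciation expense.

Depreciable base = $69,560 − $15,600 = $53,960.
Sum of the years' digits = 4+3+2+1 = 10.
Year 1: $53,960 × 4/10 = $21,584. Book value $47,976.
Year 2: $53,960 × 3/10 = $16,188. Book value $31,788.
Year 3: $53,960 × 2/10 = $10,792. Book value $20,996.
Year 4: $53,960 × 1/10 = $5,396. Book value $15,600.

$5,396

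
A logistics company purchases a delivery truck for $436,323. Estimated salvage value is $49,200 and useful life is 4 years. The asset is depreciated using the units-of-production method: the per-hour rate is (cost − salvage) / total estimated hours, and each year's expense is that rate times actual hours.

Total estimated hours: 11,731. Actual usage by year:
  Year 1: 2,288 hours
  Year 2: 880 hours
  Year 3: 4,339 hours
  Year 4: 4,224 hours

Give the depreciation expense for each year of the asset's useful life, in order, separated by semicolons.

Depreciable base = $436,323 − $49,200 = $387,123.
Rate = $387,123 / 11,731 hours = $33 per hour.
Year 1: 2,288 × $33 = $75,504. Book value $360,819.
Year 2: 880 × $33 = $29,040. Book value $331,779.
Year 3: 4,339 × $33 = $143,187. Book value $188,592.
Year 4: 4,224 × $33 = $139,392. Book value $49,200.

$75,504; $29,040; $143,187; $139,392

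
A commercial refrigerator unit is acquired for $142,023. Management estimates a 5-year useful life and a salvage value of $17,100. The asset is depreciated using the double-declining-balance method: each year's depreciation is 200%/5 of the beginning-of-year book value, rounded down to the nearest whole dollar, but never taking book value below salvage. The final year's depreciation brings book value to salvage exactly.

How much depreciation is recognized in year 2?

Depreciable base = $142,023 − $17,100 = $124,923.
Year 1: ⌊$142,023 × 200%/5⌋ = $56,809. Book value $85,214.
Year 2: ⌊$85,214 × 200%/5⌋ = $34,085. Book value $51,129.

$34,085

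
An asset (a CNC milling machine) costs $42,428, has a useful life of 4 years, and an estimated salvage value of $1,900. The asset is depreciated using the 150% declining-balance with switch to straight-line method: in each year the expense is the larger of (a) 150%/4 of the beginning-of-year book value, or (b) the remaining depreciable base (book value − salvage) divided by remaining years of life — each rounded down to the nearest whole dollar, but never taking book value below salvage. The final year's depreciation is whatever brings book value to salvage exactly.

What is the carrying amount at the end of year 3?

$9,237

Depreciable base = $42,428 − $1,900 = $40,528.
Year 1: DB = ⌊$42,428 × 150%/4⌋ = $15,910; SL = ⌊$40,528/4⌋ = $10,132 → take DB $15,910. Book value $26,518.
Year 2: DB = ⌊$26,518 × 150%/4⌋ = $9,944; SL = ⌊$24,618/3⌋ = $8,206 → take DB $9,944. Book value $16,574.
Year 3: DB = ⌊$16,574 × 150%/4⌋ = $6,215; SL = ⌊$14,674/2⌋ = $7,337 → take SL $7,337. Book value $9,237.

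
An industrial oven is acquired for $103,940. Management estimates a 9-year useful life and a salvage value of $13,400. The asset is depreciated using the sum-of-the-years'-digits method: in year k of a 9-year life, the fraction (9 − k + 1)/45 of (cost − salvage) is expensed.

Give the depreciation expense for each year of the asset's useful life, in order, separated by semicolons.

$18,108; $16,096; $14,084; $12,072; $10,060; $8,048; $6,036; $4,024; $2,012

Depreciable base = $103,940 − $13,400 = $90,540.
Sum of the years' digits = 9+8+7+6+5+4+3+2+1 = 45.
Year 1: $90,540 × 9/45 = $18,108. Book value $85,832.
Year 2: $90,540 × 8/45 = $16,096. Book value $69,736.
Year 3: $90,540 × 7/45 = $14,084. Book value $55,652.
Year 4: $90,540 × 6/45 = $12,072. Book value $43,580.
Year 5: $90,540 × 5/45 = $10,060. Book value $33,520.
Year 6: $90,540 × 4/45 = $8,048. Book value $25,472.
Year 7: $90,540 × 3/45 = $6,036. Book value $19,436.
Year 8: $90,540 × 2/45 = $4,024. Book value $15,412.
Year 9: $90,540 × 1/45 = $2,012. Book value $13,400.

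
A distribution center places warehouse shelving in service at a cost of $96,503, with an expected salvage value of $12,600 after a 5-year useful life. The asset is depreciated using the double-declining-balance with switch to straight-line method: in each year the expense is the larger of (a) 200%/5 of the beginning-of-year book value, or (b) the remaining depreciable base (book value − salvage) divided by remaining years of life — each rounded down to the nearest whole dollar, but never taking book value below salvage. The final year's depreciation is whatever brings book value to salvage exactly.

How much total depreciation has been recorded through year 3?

$75,657

Depreciable base = $96,503 − $12,600 = $83,903.
Year 1: DB = ⌊$96,503 × 200%/5⌋ = $38,601; SL = ⌊$83,903/5⌋ = $16,780 → take DB $38,601. Book value $57,902.
Year 2: DB = ⌊$57,902 × 200%/5⌋ = $23,160; SL = ⌊$45,302/4⌋ = $11,325 → take DB $23,160. Book value $34,742.
Year 3: DB = ⌊$34,742 × 200%/5⌋ = $13,896; SL = ⌊$22,142/3⌋ = $7,380 → take DB $13,896. Book value $20,846.
Accumulated through year 3 = $96,503 − $20,846 = $75,657.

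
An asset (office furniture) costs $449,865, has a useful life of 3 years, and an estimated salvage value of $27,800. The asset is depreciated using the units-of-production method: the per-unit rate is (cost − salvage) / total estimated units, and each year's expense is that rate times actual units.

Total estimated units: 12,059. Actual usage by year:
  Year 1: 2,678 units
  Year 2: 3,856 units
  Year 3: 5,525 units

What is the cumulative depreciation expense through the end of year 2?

Depreciable base = $449,865 − $27,800 = $422,065.
Rate = $422,065 / 12,059 units = $35 per unit.
Year 1: 2,678 × $35 = $93,730. Book value $356,135.
Year 2: 3,856 × $35 = $134,960. Book value $221,175.
Accumulated through year 2 = $449,865 − $221,175 = $228,690.

$228,690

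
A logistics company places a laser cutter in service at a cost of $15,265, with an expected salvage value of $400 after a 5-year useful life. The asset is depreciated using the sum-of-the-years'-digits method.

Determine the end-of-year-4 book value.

Depreciable base = $15,265 − $400 = $14,865.
Sum of the years' digits = 5+4+3+2+1 = 15.
Year 1: $14,865 × 5/15 = $4,955. Book value $10,310.
Year 2: $14,865 × 4/15 = $3,964. Book value $6,346.
Year 3: $14,865 × 3/15 = $2,973. Book value $3,373.
Year 4: $14,865 × 2/15 = $1,982. Book value $1,391.

$1,391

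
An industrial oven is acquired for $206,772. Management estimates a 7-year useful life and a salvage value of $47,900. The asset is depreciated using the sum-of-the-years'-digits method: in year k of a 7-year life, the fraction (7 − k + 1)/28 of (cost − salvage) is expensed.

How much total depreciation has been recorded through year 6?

Depreciable base = $206,772 − $47,900 = $158,872.
Sum of the years' digits = 7+6+5+4+3+2+1 = 28.
Year 1: $158,872 × 7/28 = $39,718. Book value $167,054.
Year 2: $158,872 × 6/28 = $34,044. Book value $133,010.
Year 3: $158,872 × 5/28 = $28,370. Book value $104,640.
Year 4: $158,872 × 4/28 = $22,696. Book value $81,944.
Year 5: $158,872 × 3/28 = $17,022. Book value $64,922.
Year 6: $158,872 × 2/28 = $11,348. Book value $53,574.
Accumulated through year 6 = $206,772 − $53,574 = $153,198.

$153,198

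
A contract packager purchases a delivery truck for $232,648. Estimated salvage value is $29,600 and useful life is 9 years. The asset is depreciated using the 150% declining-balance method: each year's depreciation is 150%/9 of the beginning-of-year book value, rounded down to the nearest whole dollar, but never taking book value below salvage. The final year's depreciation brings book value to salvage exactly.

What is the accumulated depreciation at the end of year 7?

$167,718

Depreciable base = $232,648 − $29,600 = $203,048.
Year 1: ⌊$232,648 × 150%/9⌋ = $38,774. Book value $193,874.
Year 2: ⌊$193,874 × 150%/9⌋ = $32,312. Book value $161,562.
Year 3: ⌊$161,562 × 150%/9⌋ = $26,927. Book value $134,635.
Year 4: ⌊$134,635 × 150%/9⌋ = $22,439. Book value $112,196.
Year 5: ⌊$112,196 × 150%/9⌋ = $18,699. Book value $93,497.
Year 6: ⌊$93,497 × 150%/9⌋ = $15,582. Book value $77,915.
Year 7: ⌊$77,915 × 150%/9⌋ = $12,985. Book value $64,930.
Accumulated through year 7 = $232,648 − $64,930 = $167,718.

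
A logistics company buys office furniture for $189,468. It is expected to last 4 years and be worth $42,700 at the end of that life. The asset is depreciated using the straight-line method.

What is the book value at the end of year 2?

Depreciable base = $189,468 − $42,700 = $146,768.
Annual expense = $146,768 / 4 = $36,692.
End of year 1: book value $152,776.
End of year 2: book value $116,084.

$116,084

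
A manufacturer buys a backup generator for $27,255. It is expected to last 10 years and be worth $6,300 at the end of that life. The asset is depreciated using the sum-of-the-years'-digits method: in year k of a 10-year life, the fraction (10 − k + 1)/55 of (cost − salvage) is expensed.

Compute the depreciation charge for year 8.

$1,143

Depreciable base = $27,255 − $6,300 = $20,955.
Sum of the years' digits = 10+9+8+7+6+5+4+3+2+1 = 55.
Year 1: $20,955 × 10/55 = $3,810. Book value $23,445.
Year 2: $20,955 × 9/55 = $3,429. Book value $20,016.
Year 3: $20,955 × 8/55 = $3,048. Book value $16,968.
Year 4: $20,955 × 7/55 = $2,667. Book value $14,301.
Year 5: $20,955 × 6/55 = $2,286. Book value $12,015.
Year 6: $20,955 × 5/55 = $1,905. Book value $10,110.
Year 7: $20,955 × 4/55 = $1,524. Book value $8,586.
Year 8: $20,955 × 3/55 = $1,143. Book value $7,443.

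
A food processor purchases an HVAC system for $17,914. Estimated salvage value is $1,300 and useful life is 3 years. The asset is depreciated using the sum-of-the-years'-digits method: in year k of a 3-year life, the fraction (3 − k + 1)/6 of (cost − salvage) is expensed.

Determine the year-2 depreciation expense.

$5,538

Depreciable base = $17,914 − $1,300 = $16,614.
Sum of the years' digits = 3+2+1 = 6.
Year 1: $16,614 × 3/6 = $8,307. Book value $9,607.
Year 2: $16,614 × 2/6 = $5,538. Book value $4,069.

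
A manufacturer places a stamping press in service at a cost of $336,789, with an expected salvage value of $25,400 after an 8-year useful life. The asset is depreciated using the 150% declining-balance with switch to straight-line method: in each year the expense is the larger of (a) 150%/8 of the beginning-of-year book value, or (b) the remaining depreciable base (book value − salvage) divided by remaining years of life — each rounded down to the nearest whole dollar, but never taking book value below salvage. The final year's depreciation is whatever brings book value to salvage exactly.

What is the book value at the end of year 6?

Depreciable base = $336,789 − $25,400 = $311,389.
Year 1: DB = ⌊$336,789 × 150%/8⌋ = $63,147; SL = ⌊$311,389/8⌋ = $38,923 → take DB $63,147. Book value $273,642.
Year 2: DB = ⌊$273,642 × 150%/8⌋ = $51,307; SL = ⌊$248,242/7⌋ = $35,463 → take DB $51,307. Book value $222,335.
Year 3: DB = ⌊$222,335 × 150%/8⌋ = $41,687; SL = ⌊$196,935/6⌋ = $32,822 → take DB $41,687. Book value $180,648.
Year 4: DB = ⌊$180,648 × 150%/8⌋ = $33,871; SL = ⌊$155,248/5⌋ = $31,049 → take DB $33,871. Book value $146,777.
Year 5: DB = ⌊$146,777 × 150%/8⌋ = $27,520; SL = ⌊$121,377/4⌋ = $30,344 → take SL $30,344. Book value $116,433.
Year 6: DB = ⌊$116,433 × 150%/8⌋ = $21,831; SL = ⌊$91,033/3⌋ = $30,344 → take SL $30,344. Book value $86,089.

$86,089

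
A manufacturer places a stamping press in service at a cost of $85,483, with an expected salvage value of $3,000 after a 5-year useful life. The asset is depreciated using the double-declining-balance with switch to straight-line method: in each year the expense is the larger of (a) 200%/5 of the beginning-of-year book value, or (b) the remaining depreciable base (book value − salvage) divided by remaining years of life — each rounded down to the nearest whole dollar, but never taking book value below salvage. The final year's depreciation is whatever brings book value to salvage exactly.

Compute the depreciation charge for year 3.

Depreciable base = $85,483 − $3,000 = $82,483.
Year 1: DB = ⌊$85,483 × 200%/5⌋ = $34,193; SL = ⌊$82,483/5⌋ = $16,496 → take DB $34,193. Book value $51,290.
Year 2: DB = ⌊$51,290 × 200%/5⌋ = $20,516; SL = ⌊$48,290/4⌋ = $12,072 → take DB $20,516. Book value $30,774.
Year 3: DB = ⌊$30,774 × 200%/5⌋ = $12,309; SL = ⌊$27,774/3⌋ = $9,258 → take DB $12,309. Book value $18,465.

$12,309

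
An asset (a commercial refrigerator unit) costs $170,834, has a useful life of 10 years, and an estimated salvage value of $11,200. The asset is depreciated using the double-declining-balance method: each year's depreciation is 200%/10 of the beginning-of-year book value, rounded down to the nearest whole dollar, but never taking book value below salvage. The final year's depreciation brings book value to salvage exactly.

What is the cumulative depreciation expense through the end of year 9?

Depreciable base = $170,834 − $11,200 = $159,634.
Year 1: ⌊$170,834 × 200%/10⌋ = $34,166. Book value $136,668.
Year 2: ⌊$136,668 × 200%/10⌋ = $27,333. Book value $109,335.
Year 3: ⌊$109,335 × 200%/10⌋ = $21,867. Book value $87,468.
Year 4: ⌊$87,468 × 200%/10⌋ = $17,493. Book value $69,975.
Year 5: ⌊$69,975 × 200%/10⌋ = $13,995. Book value $55,980.
Year 6: ⌊$55,980 × 200%/10⌋ = $11,196. Book value $44,784.
Year 7: ⌊$44,784 × 200%/10⌋ = $8,956. Book value $35,828.
Year 8: ⌊$35,828 × 200%/10⌋ = $7,165. Book value $28,663.
Year 9: ⌊$28,663 × 200%/10⌋ = $5,732. Book value $22,931.
Accumulated through year 9 = $170,834 − $22,931 = $147,903.

$147,903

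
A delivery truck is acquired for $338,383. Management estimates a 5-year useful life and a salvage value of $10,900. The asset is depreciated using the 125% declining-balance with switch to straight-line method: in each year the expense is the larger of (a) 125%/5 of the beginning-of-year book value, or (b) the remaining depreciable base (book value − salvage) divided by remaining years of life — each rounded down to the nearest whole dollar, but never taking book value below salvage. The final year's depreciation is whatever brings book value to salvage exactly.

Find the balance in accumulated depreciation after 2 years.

$148,042

Depreciable base = $338,383 − $10,900 = $327,483.
Year 1: DB = ⌊$338,383 × 125%/5⌋ = $84,595; SL = ⌊$327,483/5⌋ = $65,496 → take DB $84,595. Book value $253,788.
Year 2: DB = ⌊$253,788 × 125%/5⌋ = $63,447; SL = ⌊$242,888/4⌋ = $60,722 → take DB $63,447. Book value $190,341.
Accumulated through year 2 = $338,383 − $190,341 = $148,042.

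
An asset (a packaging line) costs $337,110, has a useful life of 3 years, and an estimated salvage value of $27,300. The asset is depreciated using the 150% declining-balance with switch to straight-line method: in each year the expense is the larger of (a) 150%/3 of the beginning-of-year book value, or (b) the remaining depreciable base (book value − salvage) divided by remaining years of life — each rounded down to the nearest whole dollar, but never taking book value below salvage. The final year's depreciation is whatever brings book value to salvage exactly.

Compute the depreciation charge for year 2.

$84,277

Depreciable base = $337,110 − $27,300 = $309,810.
Year 1: DB = ⌊$337,110 × 150%/3⌋ = $168,555; SL = ⌊$309,810/3⌋ = $103,270 → take DB $168,555. Book value $168,555.
Year 2: DB = ⌊$168,555 × 150%/3⌋ = $84,277; SL = ⌊$141,255/2⌋ = $70,627 → take DB $84,277. Book value $84,278.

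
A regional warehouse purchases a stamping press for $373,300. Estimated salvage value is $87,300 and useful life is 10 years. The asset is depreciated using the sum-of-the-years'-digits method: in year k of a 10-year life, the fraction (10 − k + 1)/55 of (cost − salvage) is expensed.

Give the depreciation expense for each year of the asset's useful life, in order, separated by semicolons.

$52,000; $46,800; $41,600; $36,400; $31,200; $26,000; $20,800; $15,600; $10,400; $5,200

Depreciable base = $373,300 − $87,300 = $286,000.
Sum of the years' digits = 10+9+8+7+6+5+4+3+2+1 = 55.
Year 1: $286,000 × 10/55 = $52,000. Book value $321,300.
Year 2: $286,000 × 9/55 = $46,800. Book value $274,500.
Year 3: $286,000 × 8/55 = $41,600. Book value $232,900.
Year 4: $286,000 × 7/55 = $36,400. Book value $196,500.
Year 5: $286,000 × 6/55 = $31,200. Book value $165,300.
Year 6: $286,000 × 5/55 = $26,000. Book value $139,300.
Year 7: $286,000 × 4/55 = $20,800. Book value $118,500.
Year 8: $286,000 × 3/55 = $15,600. Book value $102,900.
Year 9: $286,000 × 2/55 = $10,400. Book value $92,500.
Year 10: $286,000 × 1/55 = $5,200. Book value $87,300.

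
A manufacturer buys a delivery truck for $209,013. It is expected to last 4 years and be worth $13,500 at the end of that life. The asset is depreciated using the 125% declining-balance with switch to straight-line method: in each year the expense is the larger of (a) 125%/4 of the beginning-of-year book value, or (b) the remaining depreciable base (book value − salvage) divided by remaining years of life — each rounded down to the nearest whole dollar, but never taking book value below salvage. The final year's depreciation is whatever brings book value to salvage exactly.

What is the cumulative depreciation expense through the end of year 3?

Depreciable base = $209,013 − $13,500 = $195,513.
Year 1: DB = ⌊$209,013 × 125%/4⌋ = $65,316; SL = ⌊$195,513/4⌋ = $48,878 → take DB $65,316. Book value $143,697.
Year 2: DB = ⌊$143,697 × 125%/4⌋ = $44,905; SL = ⌊$130,197/3⌋ = $43,399 → take DB $44,905. Book value $98,792.
Year 3: DB = ⌊$98,792 × 125%/4⌋ = $30,872; SL = ⌊$85,292/2⌋ = $42,646 → take SL $42,646. Book value $56,146.
Accumulated through year 3 = $209,013 − $56,146 = $152,867.

$152,867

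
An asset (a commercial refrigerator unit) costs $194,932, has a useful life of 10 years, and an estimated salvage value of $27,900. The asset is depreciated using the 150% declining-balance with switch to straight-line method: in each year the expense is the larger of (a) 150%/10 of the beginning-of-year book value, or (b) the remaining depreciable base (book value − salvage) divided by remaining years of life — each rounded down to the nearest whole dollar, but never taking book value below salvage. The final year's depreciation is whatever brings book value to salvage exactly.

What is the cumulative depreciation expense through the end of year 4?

Depreciable base = $194,932 − $27,900 = $167,032.
Year 1: DB = ⌊$194,932 × 150%/10⌋ = $29,239; SL = ⌊$167,032/10⌋ = $16,703 → take DB $29,239. Book value $165,693.
Year 2: DB = ⌊$165,693 × 150%/10⌋ = $24,853; SL = ⌊$137,793/9⌋ = $15,310 → take DB $24,853. Book value $140,840.
Year 3: DB = ⌊$140,840 × 150%/10⌋ = $21,126; SL = ⌊$112,940/8⌋ = $14,117 → take DB $21,126. Book value $119,714.
Year 4: DB = ⌊$119,714 × 150%/10⌋ = $17,957; SL = ⌊$91,814/7⌋ = $13,116 → take DB $17,957. Book value $101,757.
Accumulated through year 4 = $194,932 − $101,757 = $93,175.

$93,175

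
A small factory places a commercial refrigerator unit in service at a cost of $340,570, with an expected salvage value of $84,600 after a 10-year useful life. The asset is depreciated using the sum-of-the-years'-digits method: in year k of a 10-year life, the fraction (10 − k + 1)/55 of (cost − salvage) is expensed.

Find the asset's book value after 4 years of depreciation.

$182,334

Depreciable base = $340,570 − $84,600 = $255,970.
Sum of the years' digits = 10+9+8+7+6+5+4+3+2+1 = 55.
Year 1: $255,970 × 10/55 = $46,540. Book value $294,030.
Year 2: $255,970 × 9/55 = $41,886. Book value $252,144.
Year 3: $255,970 × 8/55 = $37,232. Book value $214,912.
Year 4: $255,970 × 7/55 = $32,578. Book value $182,334.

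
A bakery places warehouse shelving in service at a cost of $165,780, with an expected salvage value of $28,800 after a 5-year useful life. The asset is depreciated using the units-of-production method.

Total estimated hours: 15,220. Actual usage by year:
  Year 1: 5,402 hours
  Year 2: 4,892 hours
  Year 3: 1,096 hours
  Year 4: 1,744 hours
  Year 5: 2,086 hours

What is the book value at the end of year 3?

Depreciable base = $165,780 − $28,800 = $136,980.
Rate = $136,980 / 15,220 hours = $9 per hour.
Year 1: 5,402 × $9 = $48,618. Book value $117,162.
Year 2: 4,892 × $9 = $44,028. Book value $73,134.
Year 3: 1,096 × $9 = $9,864. Book value $63,270.

$63,270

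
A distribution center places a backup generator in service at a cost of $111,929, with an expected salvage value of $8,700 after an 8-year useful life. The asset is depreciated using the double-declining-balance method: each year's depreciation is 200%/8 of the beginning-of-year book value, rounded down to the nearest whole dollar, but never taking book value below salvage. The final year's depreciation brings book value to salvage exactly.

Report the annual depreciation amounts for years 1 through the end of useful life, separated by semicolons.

$27,982; $20,986; $15,740; $11,805; $8,854; $6,640; $4,980; $6,242

Depreciable base = $111,929 − $8,700 = $103,229.
Year 1: ⌊$111,929 × 200%/8⌋ = $27,982. Book value $83,947.
Year 2: ⌊$83,947 × 200%/8⌋ = $20,986. Book value $62,961.
Year 3: ⌊$62,961 × 200%/8⌋ = $15,740. Book value $47,221.
Year 4: ⌊$47,221 × 200%/8⌋ = $11,805. Book value $35,416.
Year 5: ⌊$35,416 × 200%/8⌋ = $8,854. Book value $26,562.
Year 6: ⌊$26,562 × 200%/8⌋ = $6,640. Book value $19,922.
Year 7: ⌊$19,922 × 200%/8⌋ = $4,980. Book value $14,942.
Year 8 (final): $14,942 − $8,700 = $6,242. Book value $8,700.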